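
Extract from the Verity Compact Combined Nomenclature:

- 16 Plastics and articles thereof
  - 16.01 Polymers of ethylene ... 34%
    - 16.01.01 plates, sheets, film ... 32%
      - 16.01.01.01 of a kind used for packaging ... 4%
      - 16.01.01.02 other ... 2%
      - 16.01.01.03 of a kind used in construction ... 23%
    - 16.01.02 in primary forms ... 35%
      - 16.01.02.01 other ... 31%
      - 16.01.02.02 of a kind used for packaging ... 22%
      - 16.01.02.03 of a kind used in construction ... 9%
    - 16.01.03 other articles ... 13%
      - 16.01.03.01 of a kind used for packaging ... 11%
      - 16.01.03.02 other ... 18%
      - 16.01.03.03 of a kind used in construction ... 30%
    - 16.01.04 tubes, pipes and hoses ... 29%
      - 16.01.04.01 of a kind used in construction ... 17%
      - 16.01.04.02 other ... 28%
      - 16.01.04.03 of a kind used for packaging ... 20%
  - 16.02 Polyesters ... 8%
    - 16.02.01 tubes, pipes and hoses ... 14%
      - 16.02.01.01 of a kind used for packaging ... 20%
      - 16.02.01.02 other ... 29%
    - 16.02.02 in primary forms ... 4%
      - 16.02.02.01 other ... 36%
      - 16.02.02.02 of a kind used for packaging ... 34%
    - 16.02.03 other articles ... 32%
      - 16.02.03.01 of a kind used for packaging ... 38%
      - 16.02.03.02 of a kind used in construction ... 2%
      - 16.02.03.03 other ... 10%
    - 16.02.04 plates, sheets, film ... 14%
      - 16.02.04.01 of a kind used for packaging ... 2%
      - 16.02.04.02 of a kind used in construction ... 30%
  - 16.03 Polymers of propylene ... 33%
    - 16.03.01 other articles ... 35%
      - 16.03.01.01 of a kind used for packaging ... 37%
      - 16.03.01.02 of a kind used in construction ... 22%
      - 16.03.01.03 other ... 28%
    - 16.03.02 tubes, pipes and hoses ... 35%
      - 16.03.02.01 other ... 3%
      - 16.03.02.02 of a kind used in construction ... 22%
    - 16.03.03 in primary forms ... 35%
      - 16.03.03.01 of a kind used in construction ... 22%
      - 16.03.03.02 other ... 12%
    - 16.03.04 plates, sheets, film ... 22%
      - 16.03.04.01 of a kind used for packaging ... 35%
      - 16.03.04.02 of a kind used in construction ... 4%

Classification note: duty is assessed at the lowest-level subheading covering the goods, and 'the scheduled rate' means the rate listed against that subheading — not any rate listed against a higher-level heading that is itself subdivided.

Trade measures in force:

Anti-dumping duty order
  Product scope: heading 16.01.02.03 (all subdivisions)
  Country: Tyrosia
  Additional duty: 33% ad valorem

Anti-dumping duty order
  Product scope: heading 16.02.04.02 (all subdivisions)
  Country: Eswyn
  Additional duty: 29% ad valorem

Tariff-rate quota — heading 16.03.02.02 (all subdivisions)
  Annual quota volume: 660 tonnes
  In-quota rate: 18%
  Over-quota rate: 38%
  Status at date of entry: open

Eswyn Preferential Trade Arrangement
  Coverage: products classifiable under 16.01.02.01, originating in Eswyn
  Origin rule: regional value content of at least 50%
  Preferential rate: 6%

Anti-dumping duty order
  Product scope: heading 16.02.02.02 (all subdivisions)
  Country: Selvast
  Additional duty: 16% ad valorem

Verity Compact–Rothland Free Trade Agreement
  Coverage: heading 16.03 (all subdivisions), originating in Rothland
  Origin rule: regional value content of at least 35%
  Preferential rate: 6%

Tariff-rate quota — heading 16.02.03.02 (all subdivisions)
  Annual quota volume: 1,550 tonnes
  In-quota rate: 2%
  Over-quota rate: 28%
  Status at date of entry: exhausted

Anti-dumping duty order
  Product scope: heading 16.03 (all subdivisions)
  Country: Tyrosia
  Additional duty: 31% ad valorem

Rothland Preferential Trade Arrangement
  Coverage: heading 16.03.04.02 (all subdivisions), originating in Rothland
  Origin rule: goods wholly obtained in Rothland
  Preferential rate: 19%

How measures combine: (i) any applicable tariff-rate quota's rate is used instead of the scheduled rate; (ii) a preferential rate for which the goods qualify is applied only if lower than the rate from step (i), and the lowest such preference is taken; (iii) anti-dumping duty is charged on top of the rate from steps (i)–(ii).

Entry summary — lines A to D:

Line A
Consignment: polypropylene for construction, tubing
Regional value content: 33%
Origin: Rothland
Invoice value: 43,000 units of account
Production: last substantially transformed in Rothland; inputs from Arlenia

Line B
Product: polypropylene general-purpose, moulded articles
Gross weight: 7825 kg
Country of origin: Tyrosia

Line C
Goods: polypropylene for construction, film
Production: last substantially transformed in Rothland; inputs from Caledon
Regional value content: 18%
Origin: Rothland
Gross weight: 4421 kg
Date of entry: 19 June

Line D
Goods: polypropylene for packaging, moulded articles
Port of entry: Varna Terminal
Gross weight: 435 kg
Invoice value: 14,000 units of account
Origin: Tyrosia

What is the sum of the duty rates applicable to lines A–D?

149%

Line A: polypropylene → 16.03; tubing → 16.03.02; for construction → 16.03.02.02. Scheduled 22%. quota on 16.03.02.02 open → in-quota 18%; Rothland agreement on 16.03: RVC < 35%; Rothland agreement on 16.03.04.02: 16.03.02.02 not covered. → 18%.
Line B: polypropylene → 16.03; moulded articles → 16.03.01; general-purpose → 16.03.01.03. Scheduled 28%. anti-dumping (Tyrosia, 16.03): +31%; total 28% + 31% = 59%. → 59%.
Line C: polypropylene → 16.03; film → 16.03.04; for construction → 16.03.04.02. Scheduled 4%. Rothland agreement on 16.03: RVC < 35%; Rothland agreement on 16.03.04.02: not wholly obtained. → 4%.
Line D: polypropylene → 16.03; moulded articles → 16.03.01; for packaging → 16.03.01.01. Scheduled 37%. anti-dumping (Tyrosia, 16.03): +31%; total 37% + 31% = 68%. → 68%.
Sum: 18% + 59% + 4% + 68% = 149%.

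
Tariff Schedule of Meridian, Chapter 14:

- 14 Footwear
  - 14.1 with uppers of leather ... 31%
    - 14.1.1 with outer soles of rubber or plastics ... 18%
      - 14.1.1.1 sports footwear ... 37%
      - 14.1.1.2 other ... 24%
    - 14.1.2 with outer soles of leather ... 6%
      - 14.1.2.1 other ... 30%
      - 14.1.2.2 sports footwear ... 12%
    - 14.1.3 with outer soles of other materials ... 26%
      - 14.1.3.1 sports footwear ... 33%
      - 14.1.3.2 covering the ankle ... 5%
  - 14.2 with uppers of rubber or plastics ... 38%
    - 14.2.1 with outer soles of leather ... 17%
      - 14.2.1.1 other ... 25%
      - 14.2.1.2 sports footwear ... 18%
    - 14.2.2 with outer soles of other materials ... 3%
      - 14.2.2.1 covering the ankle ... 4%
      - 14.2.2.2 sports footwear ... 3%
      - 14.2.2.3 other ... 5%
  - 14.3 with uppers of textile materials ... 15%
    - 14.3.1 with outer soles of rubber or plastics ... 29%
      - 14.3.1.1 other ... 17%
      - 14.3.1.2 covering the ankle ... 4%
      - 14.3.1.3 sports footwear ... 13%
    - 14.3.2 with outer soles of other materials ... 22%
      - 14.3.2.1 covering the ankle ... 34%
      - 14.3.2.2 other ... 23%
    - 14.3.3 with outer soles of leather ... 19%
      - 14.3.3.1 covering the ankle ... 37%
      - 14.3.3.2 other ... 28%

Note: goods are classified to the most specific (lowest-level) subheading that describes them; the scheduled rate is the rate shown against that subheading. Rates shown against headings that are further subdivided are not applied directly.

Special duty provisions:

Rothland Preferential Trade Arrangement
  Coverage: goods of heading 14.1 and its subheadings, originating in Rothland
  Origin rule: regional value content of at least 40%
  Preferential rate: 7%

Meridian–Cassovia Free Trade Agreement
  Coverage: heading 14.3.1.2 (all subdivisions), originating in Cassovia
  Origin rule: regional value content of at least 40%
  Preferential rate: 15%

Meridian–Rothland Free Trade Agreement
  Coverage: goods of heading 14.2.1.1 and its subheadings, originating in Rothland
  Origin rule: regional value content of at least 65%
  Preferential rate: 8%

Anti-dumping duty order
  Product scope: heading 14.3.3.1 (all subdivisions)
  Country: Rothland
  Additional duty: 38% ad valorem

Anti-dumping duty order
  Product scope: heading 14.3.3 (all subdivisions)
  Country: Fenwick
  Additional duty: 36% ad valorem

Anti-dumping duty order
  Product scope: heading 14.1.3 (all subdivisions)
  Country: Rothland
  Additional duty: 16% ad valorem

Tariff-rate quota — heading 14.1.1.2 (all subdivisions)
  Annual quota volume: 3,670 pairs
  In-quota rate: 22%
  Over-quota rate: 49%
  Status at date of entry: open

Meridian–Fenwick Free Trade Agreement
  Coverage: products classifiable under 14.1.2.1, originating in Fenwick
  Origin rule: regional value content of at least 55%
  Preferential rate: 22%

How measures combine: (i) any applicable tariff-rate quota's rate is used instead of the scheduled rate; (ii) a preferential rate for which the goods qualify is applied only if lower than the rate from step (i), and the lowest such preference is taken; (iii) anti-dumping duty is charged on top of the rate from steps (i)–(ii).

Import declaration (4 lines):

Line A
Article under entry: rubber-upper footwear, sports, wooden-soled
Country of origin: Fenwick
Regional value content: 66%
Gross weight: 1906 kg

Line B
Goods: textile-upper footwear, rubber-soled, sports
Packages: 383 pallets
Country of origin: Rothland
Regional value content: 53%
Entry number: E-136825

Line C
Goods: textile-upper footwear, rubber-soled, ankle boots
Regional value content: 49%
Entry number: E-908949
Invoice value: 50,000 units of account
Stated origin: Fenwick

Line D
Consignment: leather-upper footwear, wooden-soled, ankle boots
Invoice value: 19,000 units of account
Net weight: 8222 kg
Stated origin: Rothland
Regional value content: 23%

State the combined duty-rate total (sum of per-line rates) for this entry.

41%

Line A: rubber-upper → 14.2; wooden-soled → 14.2.2; sports → 14.2.2.2. Scheduled 3%. Fenwick agreement on 14.1.2.1: 14.2.2.2 not covered. → 3%.
Line B: textile-upper → 14.3; rubber-soled → 14.3.1; sports → 14.3.1.3. Scheduled 13%. Rothland agreement on 14.1: 14.3.1.3 not covered; Rothland agreement on 14.2.1.1: 14.3.1.3 not covered. → 13%.
Line C: textile-upper → 14.3; rubber-soled → 14.3.1; ankle boots → 14.3.1.2. Scheduled 4%. Fenwick agreement on 14.1.2.1: 14.3.1.2 not covered. → 4%.
Line D: leather-upper → 14.1; wooden-soled → 14.1.3; ankle boots → 14.1.3.2. Scheduled 5%. Rothland agreement on 14.1: RVC < 40%; Rothland agreement on 14.2.1.1: 14.1.3.2 not covered; anti-dumping (Rothland, 14.1.3): +16%; total 5% + 16% = 21%. → 21%.
Sum: 3% + 13% + 4% + 21% = 41%.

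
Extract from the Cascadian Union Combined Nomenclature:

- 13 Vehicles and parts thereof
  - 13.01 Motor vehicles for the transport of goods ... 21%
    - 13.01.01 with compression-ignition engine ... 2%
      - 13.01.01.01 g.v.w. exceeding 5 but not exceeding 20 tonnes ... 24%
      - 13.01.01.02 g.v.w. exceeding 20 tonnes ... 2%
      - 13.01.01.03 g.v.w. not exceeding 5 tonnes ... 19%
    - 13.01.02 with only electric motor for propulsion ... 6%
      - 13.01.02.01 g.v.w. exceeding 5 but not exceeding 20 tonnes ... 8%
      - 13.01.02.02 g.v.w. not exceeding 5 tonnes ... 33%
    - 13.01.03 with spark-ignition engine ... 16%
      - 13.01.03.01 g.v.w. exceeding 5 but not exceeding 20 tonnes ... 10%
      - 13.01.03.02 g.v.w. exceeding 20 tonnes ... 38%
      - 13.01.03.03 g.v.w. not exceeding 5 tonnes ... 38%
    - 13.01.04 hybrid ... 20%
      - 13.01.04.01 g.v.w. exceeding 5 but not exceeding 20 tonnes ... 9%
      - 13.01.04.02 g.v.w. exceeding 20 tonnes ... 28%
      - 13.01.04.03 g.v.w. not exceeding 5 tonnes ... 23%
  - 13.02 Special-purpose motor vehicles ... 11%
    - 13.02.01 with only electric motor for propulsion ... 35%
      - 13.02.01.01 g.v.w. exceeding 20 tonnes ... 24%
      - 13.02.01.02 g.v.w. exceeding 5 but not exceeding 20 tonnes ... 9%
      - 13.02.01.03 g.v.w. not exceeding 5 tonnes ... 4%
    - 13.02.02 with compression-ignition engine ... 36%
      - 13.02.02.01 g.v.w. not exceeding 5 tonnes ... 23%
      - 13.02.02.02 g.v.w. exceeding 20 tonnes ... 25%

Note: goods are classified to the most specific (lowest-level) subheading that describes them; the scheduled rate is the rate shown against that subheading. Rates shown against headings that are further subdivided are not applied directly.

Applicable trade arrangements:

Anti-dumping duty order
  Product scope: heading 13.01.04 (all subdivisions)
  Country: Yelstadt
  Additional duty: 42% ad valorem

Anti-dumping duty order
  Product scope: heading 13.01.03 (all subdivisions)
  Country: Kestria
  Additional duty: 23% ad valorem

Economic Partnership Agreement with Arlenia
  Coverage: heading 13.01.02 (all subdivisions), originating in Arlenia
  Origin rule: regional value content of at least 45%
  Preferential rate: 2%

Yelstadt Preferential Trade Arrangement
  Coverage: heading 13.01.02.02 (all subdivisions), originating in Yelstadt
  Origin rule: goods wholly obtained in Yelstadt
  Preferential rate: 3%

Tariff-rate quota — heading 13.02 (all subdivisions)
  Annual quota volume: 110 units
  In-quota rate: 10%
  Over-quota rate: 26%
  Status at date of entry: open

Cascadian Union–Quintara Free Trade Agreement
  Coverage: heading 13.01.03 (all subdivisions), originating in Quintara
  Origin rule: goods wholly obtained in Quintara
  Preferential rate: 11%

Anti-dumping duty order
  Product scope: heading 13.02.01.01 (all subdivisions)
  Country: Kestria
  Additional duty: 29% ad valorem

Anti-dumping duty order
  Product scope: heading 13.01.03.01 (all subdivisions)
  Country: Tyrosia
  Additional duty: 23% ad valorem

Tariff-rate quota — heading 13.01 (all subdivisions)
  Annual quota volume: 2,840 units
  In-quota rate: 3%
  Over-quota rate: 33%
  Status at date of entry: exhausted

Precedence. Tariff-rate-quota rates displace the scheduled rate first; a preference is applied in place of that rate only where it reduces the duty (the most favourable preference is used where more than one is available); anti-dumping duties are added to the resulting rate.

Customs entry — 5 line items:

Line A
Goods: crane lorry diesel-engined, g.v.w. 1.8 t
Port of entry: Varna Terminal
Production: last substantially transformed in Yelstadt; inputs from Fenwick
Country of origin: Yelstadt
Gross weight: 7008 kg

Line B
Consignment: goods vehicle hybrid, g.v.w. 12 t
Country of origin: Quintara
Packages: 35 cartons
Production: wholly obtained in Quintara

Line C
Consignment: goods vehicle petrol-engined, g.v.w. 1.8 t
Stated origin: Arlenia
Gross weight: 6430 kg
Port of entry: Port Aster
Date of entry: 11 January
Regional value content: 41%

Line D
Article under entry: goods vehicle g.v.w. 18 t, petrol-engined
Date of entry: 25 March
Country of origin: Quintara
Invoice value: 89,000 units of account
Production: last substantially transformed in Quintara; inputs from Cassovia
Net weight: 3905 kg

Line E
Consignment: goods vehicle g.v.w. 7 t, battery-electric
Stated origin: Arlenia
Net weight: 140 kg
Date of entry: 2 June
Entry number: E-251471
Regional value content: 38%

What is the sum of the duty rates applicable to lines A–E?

Line A: crane lorry → 13.02; diesel-engined → 13.02.02; g.v.w. 1.8 t → 13.02.02.01. Scheduled 23%. quota on 13.02 open → in-quota 10%; Yelstadt agreement on 13.01.02.02: 13.02.02.01 not covered. → 10%.
Line B: goods vehicle → 13.01; hybrid → 13.01.04; g.v.w. 12 t → 13.01.04.01. Scheduled 9%. quota on 13.01 exhausted → over-quota 33%; Quintara agreement on 13.01.03: 13.01.04.01 not covered. → 33%.
Line C: goods vehicle → 13.01; petrol-engined → 13.01.03; g.v.w. 1.8 t → 13.01.03.03. Scheduled 38%. quota on 13.01 exhausted → over-quota 33%; Arlenia agreement on 13.01.02: 13.01.03.03 not covered. → 33%.
Line D: goods vehicle → 13.01; petrol-engined → 13.01.03; g.v.w. 18 t → 13.01.03.01. Scheduled 10%. quota on 13.01 exhausted → over-quota 33%; Quintara agreement on 13.01.03: not wholly obtained. → 33%.
Line E: goods vehicle → 13.01; battery-electric → 13.01.02; g.v.w. 7 t → 13.01.02.01. Scheduled 8%. quota on 13.01 exhausted → over-quota 33%; Arlenia agreement on 13.01.02: RVC < 45%. → 33%.
Sum: 10% + 33% + 33% + 33% + 33% = 142%.

142%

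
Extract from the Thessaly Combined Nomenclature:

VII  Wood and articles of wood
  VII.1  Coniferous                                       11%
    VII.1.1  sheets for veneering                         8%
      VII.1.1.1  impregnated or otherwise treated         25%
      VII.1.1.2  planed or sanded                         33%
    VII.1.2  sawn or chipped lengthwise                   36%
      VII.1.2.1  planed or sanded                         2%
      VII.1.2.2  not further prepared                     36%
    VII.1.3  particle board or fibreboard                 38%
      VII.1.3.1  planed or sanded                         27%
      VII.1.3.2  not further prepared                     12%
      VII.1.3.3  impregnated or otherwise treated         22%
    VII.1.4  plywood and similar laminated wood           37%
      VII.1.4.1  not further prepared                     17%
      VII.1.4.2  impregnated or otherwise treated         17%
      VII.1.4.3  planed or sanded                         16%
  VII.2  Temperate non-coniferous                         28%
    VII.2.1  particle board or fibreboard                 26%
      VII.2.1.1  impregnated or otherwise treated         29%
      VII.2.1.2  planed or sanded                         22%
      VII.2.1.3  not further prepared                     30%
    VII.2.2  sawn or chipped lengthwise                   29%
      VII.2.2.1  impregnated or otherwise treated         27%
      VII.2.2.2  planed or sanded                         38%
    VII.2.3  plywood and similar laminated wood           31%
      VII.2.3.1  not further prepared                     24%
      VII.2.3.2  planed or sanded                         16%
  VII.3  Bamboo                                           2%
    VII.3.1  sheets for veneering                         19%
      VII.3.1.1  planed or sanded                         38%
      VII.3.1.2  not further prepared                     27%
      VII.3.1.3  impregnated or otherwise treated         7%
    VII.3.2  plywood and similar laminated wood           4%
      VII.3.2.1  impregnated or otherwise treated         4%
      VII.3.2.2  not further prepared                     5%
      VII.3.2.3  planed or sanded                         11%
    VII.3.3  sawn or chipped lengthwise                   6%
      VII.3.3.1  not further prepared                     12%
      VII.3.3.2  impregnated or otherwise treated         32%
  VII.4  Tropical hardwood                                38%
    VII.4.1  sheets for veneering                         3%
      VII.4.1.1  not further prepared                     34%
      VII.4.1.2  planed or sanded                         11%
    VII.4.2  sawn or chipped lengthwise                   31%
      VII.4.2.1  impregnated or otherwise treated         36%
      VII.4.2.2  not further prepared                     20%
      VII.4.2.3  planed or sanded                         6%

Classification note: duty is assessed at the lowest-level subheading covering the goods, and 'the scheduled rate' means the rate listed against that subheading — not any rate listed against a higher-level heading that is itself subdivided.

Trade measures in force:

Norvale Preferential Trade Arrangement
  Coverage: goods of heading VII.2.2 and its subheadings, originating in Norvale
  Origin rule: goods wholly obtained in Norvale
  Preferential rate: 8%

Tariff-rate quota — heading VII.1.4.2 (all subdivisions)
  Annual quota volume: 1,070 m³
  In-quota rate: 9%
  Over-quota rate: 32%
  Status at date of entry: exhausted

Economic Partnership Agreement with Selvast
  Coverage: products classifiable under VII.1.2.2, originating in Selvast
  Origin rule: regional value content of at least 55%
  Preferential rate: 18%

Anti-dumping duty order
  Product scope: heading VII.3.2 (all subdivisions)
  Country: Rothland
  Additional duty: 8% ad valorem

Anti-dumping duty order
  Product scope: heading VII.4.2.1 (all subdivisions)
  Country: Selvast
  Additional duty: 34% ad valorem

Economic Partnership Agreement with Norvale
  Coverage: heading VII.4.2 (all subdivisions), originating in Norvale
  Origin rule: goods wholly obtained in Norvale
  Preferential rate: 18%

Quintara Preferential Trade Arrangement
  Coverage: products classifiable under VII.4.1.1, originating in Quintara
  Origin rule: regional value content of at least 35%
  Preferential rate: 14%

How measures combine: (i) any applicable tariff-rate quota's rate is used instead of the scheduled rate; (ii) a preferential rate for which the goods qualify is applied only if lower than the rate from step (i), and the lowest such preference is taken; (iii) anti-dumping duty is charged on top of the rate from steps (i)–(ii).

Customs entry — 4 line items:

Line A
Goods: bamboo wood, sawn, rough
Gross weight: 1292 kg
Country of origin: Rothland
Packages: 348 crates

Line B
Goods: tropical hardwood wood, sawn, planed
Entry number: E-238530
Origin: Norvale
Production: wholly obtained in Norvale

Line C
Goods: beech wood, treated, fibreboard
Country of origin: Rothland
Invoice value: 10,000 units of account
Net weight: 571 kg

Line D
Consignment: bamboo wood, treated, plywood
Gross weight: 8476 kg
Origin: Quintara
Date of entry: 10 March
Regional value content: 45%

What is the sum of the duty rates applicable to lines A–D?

Line A: bamboo → VII.3; sawn → VII.3.3; rough → VII.3.3.1. Scheduled 12%. No special measure applies. → 12%.
Line B: tropical hardwood → VII.4; sawn → VII.4.2; planed → VII.4.2.3. Scheduled 6%. Norvale agreement on VII.2.2: VII.4.2.3 not covered; Norvale agreement on VII.4.2: wholly obtained → 18% available; preference 18% not lower than 6% → no reduction. → 6%.
Line C: beech → VII.2; fibreboard → VII.2.1; treated → VII.2.1.1. Scheduled 29%. No special measure applies. → 29%.
Line D: bamboo → VII.3; plywood → VII.3.2; treated → VII.3.2.1. Scheduled 4%. Quintara agreement on VII.4.1.1: VII.3.2.1 not covered. → 4%.
Sum: 12% + 6% + 29% + 4% = 51%.

51%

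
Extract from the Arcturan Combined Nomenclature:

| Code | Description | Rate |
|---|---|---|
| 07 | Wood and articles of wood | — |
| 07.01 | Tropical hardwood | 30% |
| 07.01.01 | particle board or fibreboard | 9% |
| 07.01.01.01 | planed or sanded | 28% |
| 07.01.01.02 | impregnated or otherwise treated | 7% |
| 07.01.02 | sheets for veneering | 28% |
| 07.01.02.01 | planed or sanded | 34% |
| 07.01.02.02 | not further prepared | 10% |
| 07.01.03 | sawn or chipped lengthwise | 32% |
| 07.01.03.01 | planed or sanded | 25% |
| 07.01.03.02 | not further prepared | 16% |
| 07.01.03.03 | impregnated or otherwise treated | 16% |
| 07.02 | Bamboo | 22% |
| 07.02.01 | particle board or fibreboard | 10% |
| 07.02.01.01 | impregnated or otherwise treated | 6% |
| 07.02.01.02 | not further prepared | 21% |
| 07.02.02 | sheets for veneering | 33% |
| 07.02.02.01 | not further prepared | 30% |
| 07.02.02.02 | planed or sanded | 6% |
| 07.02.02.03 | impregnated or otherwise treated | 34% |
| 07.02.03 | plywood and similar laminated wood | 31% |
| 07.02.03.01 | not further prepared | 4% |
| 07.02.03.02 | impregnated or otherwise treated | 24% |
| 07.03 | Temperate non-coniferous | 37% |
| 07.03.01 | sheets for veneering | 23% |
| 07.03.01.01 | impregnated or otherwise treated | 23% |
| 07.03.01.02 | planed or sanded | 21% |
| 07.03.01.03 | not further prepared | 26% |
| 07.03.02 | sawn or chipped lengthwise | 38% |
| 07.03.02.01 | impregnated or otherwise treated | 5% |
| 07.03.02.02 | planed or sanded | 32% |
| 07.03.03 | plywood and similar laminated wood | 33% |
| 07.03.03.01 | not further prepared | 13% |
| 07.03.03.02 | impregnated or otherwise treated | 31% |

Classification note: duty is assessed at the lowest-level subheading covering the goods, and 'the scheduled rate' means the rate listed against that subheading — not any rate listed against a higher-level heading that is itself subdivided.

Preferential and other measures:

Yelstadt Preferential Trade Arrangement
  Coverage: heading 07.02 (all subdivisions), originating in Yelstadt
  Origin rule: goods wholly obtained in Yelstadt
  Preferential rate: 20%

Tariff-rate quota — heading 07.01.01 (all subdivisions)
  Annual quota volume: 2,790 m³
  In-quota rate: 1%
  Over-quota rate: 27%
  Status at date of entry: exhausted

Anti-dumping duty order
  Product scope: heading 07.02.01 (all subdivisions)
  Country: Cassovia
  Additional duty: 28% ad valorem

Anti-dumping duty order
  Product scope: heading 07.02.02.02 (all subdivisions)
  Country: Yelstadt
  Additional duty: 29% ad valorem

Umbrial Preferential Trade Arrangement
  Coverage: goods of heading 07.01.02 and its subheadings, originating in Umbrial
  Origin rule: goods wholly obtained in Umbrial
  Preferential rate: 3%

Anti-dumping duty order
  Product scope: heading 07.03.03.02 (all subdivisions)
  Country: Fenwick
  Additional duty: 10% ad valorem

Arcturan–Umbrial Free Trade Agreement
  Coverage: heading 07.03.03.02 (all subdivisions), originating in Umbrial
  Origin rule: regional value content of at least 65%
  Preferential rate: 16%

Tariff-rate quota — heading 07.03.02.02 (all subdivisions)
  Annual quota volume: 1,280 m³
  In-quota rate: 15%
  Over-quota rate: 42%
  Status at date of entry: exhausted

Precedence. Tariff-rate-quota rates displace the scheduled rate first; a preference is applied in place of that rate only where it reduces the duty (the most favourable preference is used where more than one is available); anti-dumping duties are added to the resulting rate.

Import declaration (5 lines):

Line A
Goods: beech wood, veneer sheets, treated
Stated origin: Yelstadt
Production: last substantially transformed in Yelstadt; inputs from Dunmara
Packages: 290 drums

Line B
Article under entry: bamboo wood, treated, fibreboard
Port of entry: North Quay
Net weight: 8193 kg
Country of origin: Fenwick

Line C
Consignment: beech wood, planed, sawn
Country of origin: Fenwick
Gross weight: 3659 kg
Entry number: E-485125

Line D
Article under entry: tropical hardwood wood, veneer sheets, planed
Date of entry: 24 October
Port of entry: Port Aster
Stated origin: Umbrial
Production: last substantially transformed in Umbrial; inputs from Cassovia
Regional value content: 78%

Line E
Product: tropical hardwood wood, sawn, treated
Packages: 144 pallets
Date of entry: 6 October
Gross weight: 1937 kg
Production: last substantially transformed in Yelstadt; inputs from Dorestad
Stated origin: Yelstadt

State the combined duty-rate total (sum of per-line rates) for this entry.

121%

Line A: beech → 07.03; veneer sheets → 07.03.01; treated → 07.03.01.01. Scheduled 23%. Yelstadt agreement on 07.02: 07.03.01.01 not covered. → 23%.
Line B: bamboo → 07.02; fibreboard → 07.02.01; treated → 07.02.01.01. Scheduled 6%. No special measure applies. → 6%.
Line C: beech → 07.03; sawn → 07.03.02; planed → 07.03.02.02. Scheduled 32%. quota on 07.03.02.02 exhausted → over-quota 42%. → 42%.
Line D: tropical hardwood → 07.01; veneer sheets → 07.01.02; planed → 07.01.02.01. Scheduled 34%. Umbrial agreement on 07.01.02: not wholly obtained; Umbrial agreement on 07.03.03.02: 07.01.02.01 not covered. → 34%.
Line E: tropical hardwood → 07.01; sawn → 07.01.03; treated → 07.01.03.03. Scheduled 16%. Yelstadt agreement on 07.02: 07.01.03.03 not covered. → 16%.
Sum: 23% + 6% + 42% + 34% + 16% = 121%.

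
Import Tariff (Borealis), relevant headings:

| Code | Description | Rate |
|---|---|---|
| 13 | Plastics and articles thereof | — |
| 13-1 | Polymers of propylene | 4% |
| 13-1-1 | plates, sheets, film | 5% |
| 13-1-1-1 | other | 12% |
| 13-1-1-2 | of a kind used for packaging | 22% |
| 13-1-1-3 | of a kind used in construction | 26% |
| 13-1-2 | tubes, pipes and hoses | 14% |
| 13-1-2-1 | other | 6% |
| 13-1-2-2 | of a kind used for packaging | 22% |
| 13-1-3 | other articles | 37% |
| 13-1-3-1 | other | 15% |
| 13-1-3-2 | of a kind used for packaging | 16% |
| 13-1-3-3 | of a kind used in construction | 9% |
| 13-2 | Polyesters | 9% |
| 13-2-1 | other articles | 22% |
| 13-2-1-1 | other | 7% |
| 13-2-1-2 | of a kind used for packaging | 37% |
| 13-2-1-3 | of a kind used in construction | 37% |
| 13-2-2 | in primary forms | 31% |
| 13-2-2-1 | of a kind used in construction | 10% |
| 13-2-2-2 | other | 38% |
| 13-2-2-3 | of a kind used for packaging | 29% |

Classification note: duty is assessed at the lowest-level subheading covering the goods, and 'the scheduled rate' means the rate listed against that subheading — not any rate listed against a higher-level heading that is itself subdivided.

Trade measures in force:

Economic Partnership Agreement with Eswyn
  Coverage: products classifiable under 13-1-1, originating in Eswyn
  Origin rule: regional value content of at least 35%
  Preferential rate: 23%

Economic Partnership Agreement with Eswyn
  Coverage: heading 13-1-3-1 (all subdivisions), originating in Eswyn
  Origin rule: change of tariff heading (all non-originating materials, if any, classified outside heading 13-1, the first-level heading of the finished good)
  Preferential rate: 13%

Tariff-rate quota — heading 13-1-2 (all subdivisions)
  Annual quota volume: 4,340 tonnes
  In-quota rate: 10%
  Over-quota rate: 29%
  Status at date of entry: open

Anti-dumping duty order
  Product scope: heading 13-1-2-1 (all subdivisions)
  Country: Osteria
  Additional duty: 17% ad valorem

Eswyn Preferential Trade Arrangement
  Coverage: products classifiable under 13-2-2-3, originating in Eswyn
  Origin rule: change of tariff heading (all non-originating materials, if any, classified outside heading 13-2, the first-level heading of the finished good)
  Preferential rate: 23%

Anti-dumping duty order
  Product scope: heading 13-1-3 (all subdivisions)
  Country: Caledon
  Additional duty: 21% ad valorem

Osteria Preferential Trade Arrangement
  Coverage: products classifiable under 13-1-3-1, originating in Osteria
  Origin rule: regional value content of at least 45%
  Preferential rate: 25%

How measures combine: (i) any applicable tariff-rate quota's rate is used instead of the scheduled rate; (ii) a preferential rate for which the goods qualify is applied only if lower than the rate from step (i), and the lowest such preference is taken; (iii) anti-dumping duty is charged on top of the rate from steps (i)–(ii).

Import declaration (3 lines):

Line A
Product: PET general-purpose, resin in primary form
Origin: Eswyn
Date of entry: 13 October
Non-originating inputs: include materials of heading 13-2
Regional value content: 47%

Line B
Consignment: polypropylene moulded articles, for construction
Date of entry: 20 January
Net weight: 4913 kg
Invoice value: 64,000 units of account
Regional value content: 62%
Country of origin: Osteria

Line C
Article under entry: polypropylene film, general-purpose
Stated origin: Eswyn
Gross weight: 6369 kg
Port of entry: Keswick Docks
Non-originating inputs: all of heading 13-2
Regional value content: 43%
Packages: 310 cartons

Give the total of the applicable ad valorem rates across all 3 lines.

59%

Line A: PET → 13-2; resin in primary form → 13-2-2; general-purpose → 13-2-2-2. Scheduled 38%. Eswyn agreement on 13-1-1: 13-2-2-2 not covered; Eswyn agreement on 13-1-3-1: 13-2-2-2 not covered; Eswyn agreement on 13-2-2-3: 13-2-2-2 not covered. → 38%.
Line B: polypropylene → 13-1; moulded articles → 13-1-3; for construction → 13-1-3-3. Scheduled 9%. Osteria agreement on 13-1-3-1: 13-1-3-3 not covered. → 9%.
Line C: polypropylene → 13-1; film → 13-1-1; general-purpose → 13-1-1-1. Scheduled 12%. Eswyn agreement on 13-1-1: RVC ≥ 35% → 23% available; Eswyn agreement on 13-1-3-1: 13-1-1-1 not covered; Eswyn agreement on 13-2-2-3: 13-1-1-1 not covered; preference 23% not lower than 12% → no reduction. → 12%.
Sum: 38% + 9% + 12% = 59%.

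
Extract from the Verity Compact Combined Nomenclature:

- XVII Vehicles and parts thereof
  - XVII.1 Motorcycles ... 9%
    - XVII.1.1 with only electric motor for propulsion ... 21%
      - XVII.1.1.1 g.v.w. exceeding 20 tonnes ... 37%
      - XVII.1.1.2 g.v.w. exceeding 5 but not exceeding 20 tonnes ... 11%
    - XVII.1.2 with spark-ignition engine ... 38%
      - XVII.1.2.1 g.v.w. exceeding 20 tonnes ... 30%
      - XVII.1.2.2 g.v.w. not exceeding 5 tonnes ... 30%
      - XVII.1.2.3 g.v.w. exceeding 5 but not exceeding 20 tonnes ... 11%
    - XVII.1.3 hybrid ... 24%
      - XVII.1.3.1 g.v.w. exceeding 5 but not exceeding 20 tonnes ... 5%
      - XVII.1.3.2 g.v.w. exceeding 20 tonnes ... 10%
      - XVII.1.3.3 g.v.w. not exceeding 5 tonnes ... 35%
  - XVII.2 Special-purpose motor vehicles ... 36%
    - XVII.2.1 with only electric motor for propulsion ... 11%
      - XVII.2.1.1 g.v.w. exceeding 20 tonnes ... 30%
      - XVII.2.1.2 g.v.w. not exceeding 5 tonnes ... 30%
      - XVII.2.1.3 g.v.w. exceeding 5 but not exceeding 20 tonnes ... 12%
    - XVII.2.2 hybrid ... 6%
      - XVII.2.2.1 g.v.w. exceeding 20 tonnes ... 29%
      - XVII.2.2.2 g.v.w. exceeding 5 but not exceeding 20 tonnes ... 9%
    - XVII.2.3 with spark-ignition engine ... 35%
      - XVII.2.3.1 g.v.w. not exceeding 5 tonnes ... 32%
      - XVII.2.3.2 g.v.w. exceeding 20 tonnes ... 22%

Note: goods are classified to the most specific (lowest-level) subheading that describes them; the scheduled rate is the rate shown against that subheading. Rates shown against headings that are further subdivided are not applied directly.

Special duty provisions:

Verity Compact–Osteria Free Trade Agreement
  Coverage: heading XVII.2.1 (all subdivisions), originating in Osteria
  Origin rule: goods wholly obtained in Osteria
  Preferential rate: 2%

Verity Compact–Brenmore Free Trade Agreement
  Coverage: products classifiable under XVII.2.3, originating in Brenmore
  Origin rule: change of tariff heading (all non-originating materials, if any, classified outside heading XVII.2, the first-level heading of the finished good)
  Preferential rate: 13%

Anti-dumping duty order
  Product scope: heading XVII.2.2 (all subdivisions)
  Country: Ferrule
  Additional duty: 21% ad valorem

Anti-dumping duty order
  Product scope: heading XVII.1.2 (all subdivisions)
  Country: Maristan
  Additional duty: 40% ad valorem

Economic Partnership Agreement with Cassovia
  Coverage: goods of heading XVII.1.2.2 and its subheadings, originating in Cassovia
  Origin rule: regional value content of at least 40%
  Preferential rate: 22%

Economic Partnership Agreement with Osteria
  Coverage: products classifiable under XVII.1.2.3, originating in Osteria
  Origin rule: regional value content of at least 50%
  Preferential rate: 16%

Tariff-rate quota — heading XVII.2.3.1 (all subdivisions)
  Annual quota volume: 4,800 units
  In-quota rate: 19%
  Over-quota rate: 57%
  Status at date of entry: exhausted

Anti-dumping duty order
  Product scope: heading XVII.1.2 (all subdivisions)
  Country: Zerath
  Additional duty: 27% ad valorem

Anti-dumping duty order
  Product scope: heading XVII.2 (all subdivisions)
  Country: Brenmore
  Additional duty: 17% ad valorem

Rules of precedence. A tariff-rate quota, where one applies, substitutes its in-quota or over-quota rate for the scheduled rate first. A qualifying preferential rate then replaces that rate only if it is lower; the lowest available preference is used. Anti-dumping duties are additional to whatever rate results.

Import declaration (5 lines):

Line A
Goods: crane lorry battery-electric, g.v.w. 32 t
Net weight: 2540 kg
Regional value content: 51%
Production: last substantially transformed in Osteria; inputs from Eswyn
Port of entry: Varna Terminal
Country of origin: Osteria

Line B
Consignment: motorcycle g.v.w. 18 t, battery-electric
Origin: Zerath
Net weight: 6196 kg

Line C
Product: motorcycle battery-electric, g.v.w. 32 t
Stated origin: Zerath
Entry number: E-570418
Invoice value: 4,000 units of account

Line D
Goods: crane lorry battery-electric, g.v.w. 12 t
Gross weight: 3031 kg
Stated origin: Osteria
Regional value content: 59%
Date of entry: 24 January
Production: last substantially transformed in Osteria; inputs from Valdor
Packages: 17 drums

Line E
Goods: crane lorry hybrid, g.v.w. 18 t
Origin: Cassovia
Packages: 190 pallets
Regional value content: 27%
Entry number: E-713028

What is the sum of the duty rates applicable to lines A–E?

99%

Line A: crane lorry → XVII.2; battery-electric → XVII.2.1; g.v.w. 32 t → XVII.2.1.1. Scheduled 30%. Osteria agreement on XVII.2.1: not wholly obtained; Osteria agreement on XVII.1.2.3: XVII.2.1.1 not covered. → 30%.
Line B: motorcycle → XVII.1; battery-electric → XVII.1.1; g.v.w. 18 t → XVII.1.1.2. Scheduled 11%. No special measure applies. → 11%.
Line C: motorcycle → XVII.1; battery-electric → XVII.1.1; g.v.w. 32 t → XVII.1.1.1. Scheduled 37%. No special measure applies. → 37%.
Line D: crane lorry → XVII.2; battery-electric → XVII.2.1; g.v.w. 12 t → XVII.2.1.3. Scheduled 12%. Osteria agreement on XVII.2.1: not wholly obtained; Osteria agreement on XVII.1.2.3: XVII.2.1.3 not covered. → 12%.
Line E: crane lorry → XVII.2; hybrid → XVII.2.2; g.v.w. 18 t → XVII.2.2.2. Scheduled 9%. Cassovia agreement on XVII.1.2.2: XVII.2.2.2 not covered. → 9%.
Sum: 30% + 11% + 37% + 12% + 9% = 99%.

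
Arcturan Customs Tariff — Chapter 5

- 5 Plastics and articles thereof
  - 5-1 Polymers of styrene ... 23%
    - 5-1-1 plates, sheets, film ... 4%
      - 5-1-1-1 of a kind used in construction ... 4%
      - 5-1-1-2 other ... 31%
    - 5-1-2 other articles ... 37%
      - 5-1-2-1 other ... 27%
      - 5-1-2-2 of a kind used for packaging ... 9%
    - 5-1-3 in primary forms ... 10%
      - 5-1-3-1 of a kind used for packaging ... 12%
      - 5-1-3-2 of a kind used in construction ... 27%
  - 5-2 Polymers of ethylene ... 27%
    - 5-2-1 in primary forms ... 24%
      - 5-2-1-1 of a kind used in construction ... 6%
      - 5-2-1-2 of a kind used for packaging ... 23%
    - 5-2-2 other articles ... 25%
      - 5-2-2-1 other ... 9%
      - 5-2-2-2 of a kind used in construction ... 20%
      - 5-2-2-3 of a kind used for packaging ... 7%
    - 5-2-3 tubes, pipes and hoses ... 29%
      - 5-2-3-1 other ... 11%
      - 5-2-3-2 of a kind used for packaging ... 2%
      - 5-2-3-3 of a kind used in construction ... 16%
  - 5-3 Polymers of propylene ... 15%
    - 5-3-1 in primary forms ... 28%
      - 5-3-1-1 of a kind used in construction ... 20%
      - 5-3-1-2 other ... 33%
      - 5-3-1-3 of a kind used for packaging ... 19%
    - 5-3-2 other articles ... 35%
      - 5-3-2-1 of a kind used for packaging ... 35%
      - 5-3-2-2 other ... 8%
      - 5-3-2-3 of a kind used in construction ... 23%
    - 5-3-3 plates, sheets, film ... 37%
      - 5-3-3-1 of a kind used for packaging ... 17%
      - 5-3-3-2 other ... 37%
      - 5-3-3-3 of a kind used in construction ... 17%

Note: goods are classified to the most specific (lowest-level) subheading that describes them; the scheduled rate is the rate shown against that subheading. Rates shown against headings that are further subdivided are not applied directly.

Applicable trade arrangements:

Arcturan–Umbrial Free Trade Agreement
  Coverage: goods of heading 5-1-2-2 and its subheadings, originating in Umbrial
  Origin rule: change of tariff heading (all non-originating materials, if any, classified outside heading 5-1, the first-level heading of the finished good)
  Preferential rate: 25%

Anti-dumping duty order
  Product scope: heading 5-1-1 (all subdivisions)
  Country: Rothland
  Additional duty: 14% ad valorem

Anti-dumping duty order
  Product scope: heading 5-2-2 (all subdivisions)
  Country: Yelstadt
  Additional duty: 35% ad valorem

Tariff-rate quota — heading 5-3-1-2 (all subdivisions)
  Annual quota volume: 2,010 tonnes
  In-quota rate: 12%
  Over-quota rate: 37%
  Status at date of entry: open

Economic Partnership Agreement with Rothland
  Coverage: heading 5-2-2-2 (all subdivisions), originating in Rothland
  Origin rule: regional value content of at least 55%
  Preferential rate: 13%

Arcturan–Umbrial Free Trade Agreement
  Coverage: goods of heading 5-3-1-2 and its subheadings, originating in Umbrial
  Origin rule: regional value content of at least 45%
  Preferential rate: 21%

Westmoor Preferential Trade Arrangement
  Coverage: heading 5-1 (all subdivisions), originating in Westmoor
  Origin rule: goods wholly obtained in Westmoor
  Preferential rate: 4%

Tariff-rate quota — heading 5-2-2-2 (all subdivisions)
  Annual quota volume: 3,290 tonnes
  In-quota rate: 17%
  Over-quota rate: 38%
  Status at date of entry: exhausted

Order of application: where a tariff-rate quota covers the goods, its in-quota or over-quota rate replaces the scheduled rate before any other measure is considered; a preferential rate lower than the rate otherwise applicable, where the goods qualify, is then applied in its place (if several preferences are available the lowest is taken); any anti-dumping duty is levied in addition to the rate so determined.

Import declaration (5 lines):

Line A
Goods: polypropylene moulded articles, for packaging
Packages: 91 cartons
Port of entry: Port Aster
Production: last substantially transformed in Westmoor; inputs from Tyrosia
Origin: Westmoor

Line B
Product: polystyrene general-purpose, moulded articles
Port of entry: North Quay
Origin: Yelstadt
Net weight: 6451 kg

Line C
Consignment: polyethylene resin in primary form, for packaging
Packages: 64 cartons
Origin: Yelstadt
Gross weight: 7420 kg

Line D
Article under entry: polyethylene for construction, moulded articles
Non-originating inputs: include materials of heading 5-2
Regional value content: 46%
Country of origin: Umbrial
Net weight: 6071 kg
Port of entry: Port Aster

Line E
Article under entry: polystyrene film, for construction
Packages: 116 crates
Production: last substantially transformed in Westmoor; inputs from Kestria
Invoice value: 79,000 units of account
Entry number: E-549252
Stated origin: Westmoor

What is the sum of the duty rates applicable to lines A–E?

Line A: polypropylene → 5-3; moulded articles → 5-3-2; for packaging → 5-3-2-1. Scheduled 35%. Westmoor agreement on 5-1: 5-3-2-1 not covered. → 35%.
Line B: polystyrene → 5-1; moulded articles → 5-1-2; general-purpose → 5-1-2-1. Scheduled 27%. No special measure applies. → 27%.
Line C: polyethylene → 5-2; resin in primary form → 5-2-1; for packaging → 5-2-1-2. Scheduled 23%. No special measure applies. → 23%.
Line D: polyethylene → 5-2; moulded articles → 5-2-2; for construction → 5-2-2-2. Scheduled 20%. quota on 5-2-2-2 exhausted → over-quota 38%; Umbrial agreement on 5-1-2-2: 5-2-2-2 not covered; Umbrial agreement on 5-3-1-2: 5-2-2-2 not covered. → 38%.
Line E: polystyrene → 5-1; film → 5-1-1; for construction → 5-1-1-1. Scheduled 4%. Westmoor agreement on 5-1: not wholly obtained. → 4%.
Sum: 35% + 27% + 23% + 38% + 4% = 127%.

127%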